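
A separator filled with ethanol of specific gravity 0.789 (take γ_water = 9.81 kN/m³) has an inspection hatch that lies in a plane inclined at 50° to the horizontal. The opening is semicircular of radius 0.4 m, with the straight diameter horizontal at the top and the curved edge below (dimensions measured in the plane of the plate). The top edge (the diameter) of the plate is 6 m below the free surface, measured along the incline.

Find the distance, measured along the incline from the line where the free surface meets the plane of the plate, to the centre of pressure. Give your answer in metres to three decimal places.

γ = 0.789 × 9.81 = 7.74009 kN/m³.
Let θ = 50° be the plate's angle to the horizontal; measure y along the incline from where the plane meets the free surface. Vertical depth h = y·sinθ with sinθ = 0.766044.
The centroid of a semicircle lies 4r/(3π) = 0.169765 m from the diameter, here below the top edge, so y_c = 6 + 0.169765 = 6.16976 m and h_c = 6.16976 × 0.766044 = 4.72631 m.
A = πr²/2 = π × 0.4²/2 = 0.251327 m².
Resultant F = γ·h_c·A = 7.74009 × 4.72631 × 0.251327 = 9.19406 kN.
I_c = (π/8 − 8/(9π))·r⁴ = 0.109757 × 0.4⁴ = 0.00280978 m⁴.
Centre of pressure: y_p = y_c + I_c/(y_c·A) = 6.16976 + 0.00280978/(6.16976 × 0.251327) = 6.16976 + 0.00181203 = 6.17157 m along the plane.

y_p = 6.172 m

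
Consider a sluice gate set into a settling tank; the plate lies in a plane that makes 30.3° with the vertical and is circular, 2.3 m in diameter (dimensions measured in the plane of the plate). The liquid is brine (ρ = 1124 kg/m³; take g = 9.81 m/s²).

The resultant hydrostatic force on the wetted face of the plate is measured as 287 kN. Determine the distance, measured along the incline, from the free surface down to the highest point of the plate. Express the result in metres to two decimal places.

y_top ≈ 6.11 m

γ = ρg = 1124 × 9.81 / 1000 = 11.02644 kN/m³.
A = π(1.15)² = 4.15476 m².
From F = γ·h_c·A, the centroid depth is h_c = 287/(11.02644 × 4.15476) = 6.26471 m.
The plate makes 30.3° with the vertical, i.e. θ = 90° − 30.3° = 59.7° to the horizontal. Measuring y along the incline from the free-surface line, vertical depth h = y·sinθ with sinθ = 0.863396.
Along the incline, y_c = h_c/sinθ = 6.26471/0.863396 = 7.25589 m.
The centroid is at the centre, 1.15 m below the top of the plate, so the highest point sits at y_top = 7.25589 − 1.15 = 6.10589 m along the incline.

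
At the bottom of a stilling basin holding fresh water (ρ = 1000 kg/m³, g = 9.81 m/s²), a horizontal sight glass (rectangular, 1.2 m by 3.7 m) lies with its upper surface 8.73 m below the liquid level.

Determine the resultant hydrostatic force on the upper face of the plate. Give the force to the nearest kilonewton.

F ≈ 380 kN

γ = ρg = 1000 × 9.81 = 9810 N/m³ = 9.81 kN/m³.
The plate is horizontal, so pressure is uniform at p = γ·h = 9.81 × 8.73 = 85.6413 kN/m².
A = 1.2 × 3.7 = 4.44 m².
F = p·A = 85.6413 × 4.44 = 380.247 kN.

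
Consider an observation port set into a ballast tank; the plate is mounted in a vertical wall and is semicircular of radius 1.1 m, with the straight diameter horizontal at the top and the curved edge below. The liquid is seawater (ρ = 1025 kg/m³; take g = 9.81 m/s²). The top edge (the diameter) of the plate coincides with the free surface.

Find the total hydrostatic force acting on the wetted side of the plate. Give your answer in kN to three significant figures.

F ≈ 8.92 kN

γ = ρg = 1025 × 9.81 / 1000 = 10.05525 kN/m³.
The centroid of a semicircle lies 4r/(3π) = 0.466854 m from the diameter, here below the top edge, so the centroid depth is h_c = 0.466854 m.
A = πr²/2 = π × 1.1²/2 = 1.90066 m².
Resultant F = γ·h_c·A = 10.05525 × 0.466854 × 1.90066 = 8.92233 kN.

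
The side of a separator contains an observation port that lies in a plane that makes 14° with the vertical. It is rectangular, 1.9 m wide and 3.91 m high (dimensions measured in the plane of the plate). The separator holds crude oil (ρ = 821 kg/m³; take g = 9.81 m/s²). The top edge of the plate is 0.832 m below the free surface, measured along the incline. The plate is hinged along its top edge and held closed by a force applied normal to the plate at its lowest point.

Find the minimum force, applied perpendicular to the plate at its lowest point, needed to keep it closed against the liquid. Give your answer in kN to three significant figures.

P ≈ 99.8 kN

γ = ρg = 821 × 9.81 / 1000 = 8.05401 kN/m³.
The plate makes 14° with the vertical, i.e. θ = 90° − 14° = 76° to the horizontal. Measuring y along the incline from the free-surface line, vertical depth h = y·sinθ with sinθ = 0.970296.
The centroid lies 3.91/2 = 1.955 m below the top edge, so y_c = 0.832 + 1.955 = 2.787 m and h_c = 2.787 × 0.970296 = 2.70421 m.
A = 1.9 × 3.91 = 7.429 m².
Resultant F = γ·h_c·A = 8.05401 × 2.70421 × 7.429 = 161.802 kN.
I_c = b·h³/12 = 1.9 × 3.91³/12 = 9.46461 m⁴.
Centre of pressure: y_p = y_c + I_c/(y_c·A) = 2.787 + 9.46461/(2.787 × 7.429) = 2.787 + 0.457125 = 3.24412 m along the plane.
The resultant acts 1.955 + 0.457125 = 2.41213 m (along the plate) below the hinge at the top edge, so the moment about the hinge is M = F × 2.41213 = 161.802 × 2.41213 = 390.287 kN·m.
A normal force at the bottom, 3.91 m from the hinge, must supply this moment: P = 390.287/3.91 = 99.8176 kN.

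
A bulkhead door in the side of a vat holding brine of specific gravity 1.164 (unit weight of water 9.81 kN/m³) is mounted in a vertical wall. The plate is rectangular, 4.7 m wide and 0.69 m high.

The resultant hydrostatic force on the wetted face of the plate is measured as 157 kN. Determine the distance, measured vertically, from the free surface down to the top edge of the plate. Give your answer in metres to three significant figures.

γ = 1.164 × 9.81 = 11.41884 kN/m³.
A = 4.7 × 0.69 = 3.243 m².
From F = γ·h_c·A, the centroid depth is h_c = 157/(11.41884 × 3.243) = 4.23966 m.
The centroid lies 0.69/2 = 0.345 m below the top edge, so the top edge sits at h_top = 4.23966 − 0.345 = 3.89466 m below the surface.

d_top ≈ 3.89 m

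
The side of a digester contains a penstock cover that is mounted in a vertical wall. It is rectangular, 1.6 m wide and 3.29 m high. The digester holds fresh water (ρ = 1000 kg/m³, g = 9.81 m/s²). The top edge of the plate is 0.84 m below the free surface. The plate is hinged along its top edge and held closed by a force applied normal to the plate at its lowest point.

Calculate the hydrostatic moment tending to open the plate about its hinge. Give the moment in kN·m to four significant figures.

M ≈ 257.7 kN·m

γ = ρg = 1000 × 9.81 = 9810 N/m³ = 9.81 kN/m³.
The centroid lies 3.29/2 = 1.645 m below the top edge, so the centroid depth is h_c = 0.84 + 1.645 = 2.485 m.
A = 1.6 × 3.29 = 5.264 m².
Resultant F = γ·h_c·A = 9.81 × 2.485 × 5.264 = 128.325 kN.
I_c = b·h³/12 = 1.6 × 3.29³/12 = 4.74817 m⁴.
Centre of pressure: y_p = y_c + I_c/(y_c·A) = 2.485 + 4.74817/(2.485 × 5.264) = 2.485 + 0.362981 = 2.84798 m along the plane.
The resultant acts 1.645 + 0.362981 = 2.00798 m (along the plate) below the hinge at the top edge, so the moment about the hinge is M = F × 2.00798 = 128.325 × 2.00798 = 257.674 kN·m.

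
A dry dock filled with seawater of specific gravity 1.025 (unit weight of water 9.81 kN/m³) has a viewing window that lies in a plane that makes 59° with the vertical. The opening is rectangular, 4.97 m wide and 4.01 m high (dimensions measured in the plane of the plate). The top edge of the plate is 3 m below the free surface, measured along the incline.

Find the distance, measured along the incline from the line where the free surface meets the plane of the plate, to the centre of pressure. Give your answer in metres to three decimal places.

y_p = 5.273 m

γ = 1.025 × 9.81 = 10.05525 kN/m³.
The plate makes 59° with the vertical, i.e. θ = 90° − 59° = 31° to the horizontal. Measuring y along the incline from the free-surface line, vertical depth h = y·sinθ with sinθ = 0.515038.
The centroid lies 4.01/2 = 2.005 m below the top edge, so y_c = 3 + 2.005 = 5.005 m and h_c = 5.005 × 0.515038 = 2.57777 m.
A = 4.97 × 4.01 = 19.9297 m².
Resultant F = γ·h_c·A = 10.05525 × 2.57777 × 19.9297 = 516.58 kN.
I_c = b·h³/12 = 4.97 × 4.01³/12 = 26.706 m⁴.
Centre of pressure: y_p = y_c + I_c/(y_c·A) = 5.005 + 26.706/(5.005 × 19.9297) = 5.005 + 0.267734 = 5.27273 m along the plane.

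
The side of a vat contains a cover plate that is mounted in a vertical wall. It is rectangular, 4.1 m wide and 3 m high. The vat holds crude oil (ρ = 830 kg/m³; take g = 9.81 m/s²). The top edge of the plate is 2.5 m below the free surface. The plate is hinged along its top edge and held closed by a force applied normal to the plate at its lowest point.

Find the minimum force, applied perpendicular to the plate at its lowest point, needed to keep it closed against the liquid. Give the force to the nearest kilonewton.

P ≈ 225 kN

γ = ρg = 830 × 9.81 / 1000 = 8.1423 kN/m³.
The centroid lies 3/2 = 1.5 m below the top edge, so the centroid depth is h_c = 2.5 + 1.5 = 4 m.
A = 4.1 × 3 = 12.3 m².
Resultant F = γ·h_c·A = 8.1423 × 4 × 12.3 = 400.601 kN.
I_c = b·h³/12 = 4.1 × 3³/12 = 9.225 m⁴.
Centre of pressure: y_p = y_c + I_c/(y_c·A) = 4 + 9.225/(4 × 12.3) = 4 + 0.1875 = 4.1875 m along the plane.
The resultant acts 1.5 + 0.1875 = 1.6875 m (along the plate) below the hinge at the top edge, so the moment about the hinge is M = F × 1.6875 = 400.601 × 1.6875 = 676.014 kN·m.
A normal force at the bottom, 3 m from the hinge, must supply this moment: P = 676.014/3 = 225.338 kN.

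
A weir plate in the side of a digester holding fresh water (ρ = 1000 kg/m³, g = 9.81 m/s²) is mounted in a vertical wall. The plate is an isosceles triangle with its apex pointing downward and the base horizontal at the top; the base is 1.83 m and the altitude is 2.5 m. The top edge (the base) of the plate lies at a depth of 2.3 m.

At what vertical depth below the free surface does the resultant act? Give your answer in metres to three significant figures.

γ = ρg = 1000 × 9.81 = 9810 N/m³ = 9.81 kN/m³.
With the apex down, the centroid sits h/3 = 2.5/3 = 0.833333 m below the base (the top edge), so the centroid depth is h_c = 2.3 + 0.833333 = 3.13333 m.
A = ½ × 1.83 × 2.5 = 2.2875 m².
Resultant F = γ·h_c·A = 9.81 × 3.13333 × 2.2875 = 70.3131 kN.
I_c = b·h³/36 = 1.83 × 2.5³/36 = 0.794271 m⁴.
Centre of pressure: y_p = y_c + I_c/(y_c·A) = 3.13333 + 0.794271/(3.13333 × 2.2875) = 3.13333 + 0.110816 = 3.24415 m along the plane.

h_p = 3.24 m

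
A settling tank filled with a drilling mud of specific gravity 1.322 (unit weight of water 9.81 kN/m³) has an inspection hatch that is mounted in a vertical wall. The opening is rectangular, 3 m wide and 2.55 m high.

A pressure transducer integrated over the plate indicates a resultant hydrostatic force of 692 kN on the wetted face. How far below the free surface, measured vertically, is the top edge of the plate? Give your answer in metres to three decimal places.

γ = 1.322 × 9.81 = 12.96882 kN/m³.
A = 3 × 2.55 = 7.65 m².
From F = γ·h_c·A, the centroid depth is h_c = 692/(12.96882 × 7.65) = 6.975 m.
The centroid lies 2.55/2 = 1.275 m below the top edge, so the top edge sits at h_top = 6.975 − 1.275 = 5.7 m below the surface.

d_top ≈ 5.700 m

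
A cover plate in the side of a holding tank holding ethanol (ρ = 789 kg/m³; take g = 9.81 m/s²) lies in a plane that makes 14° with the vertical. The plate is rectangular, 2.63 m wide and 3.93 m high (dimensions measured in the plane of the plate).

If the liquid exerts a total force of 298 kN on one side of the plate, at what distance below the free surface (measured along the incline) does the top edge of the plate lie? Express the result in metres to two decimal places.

γ = ρg = 789 × 9.81 / 1000 = 7.74009 kN/m³.
A = 2.63 × 3.93 = 10.3359 m².
From F = γ·h_c·A, the centroid depth is h_c = 298/(7.74009 × 10.3359) = 3.72496 m.
The plate makes 14° with the vertical, i.e. θ = 90° − 14° = 76° to the horizontal. Measuring y along the incline from the free-surface line, vertical depth h = y·sinθ with sinθ = 0.970296.
Along the incline, y_c = h_c/sinθ = 3.72496/0.970296 = 3.83899 m.
The centroid lies 3.93/2 = 1.965 m below the top edge, so the top edge sits at y_top = 3.83899 − 1.965 = 1.87399 m along the incline.

y_top ≈ 1.87 m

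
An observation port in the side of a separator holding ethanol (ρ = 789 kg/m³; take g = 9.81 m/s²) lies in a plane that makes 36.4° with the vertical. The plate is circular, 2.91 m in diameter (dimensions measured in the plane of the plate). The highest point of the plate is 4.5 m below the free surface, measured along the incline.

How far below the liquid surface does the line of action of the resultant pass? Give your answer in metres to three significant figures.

γ = ρg = 789 × 9.81 / 1000 = 7.74009 kN/m³.
The plate makes 36.4° with the vertical, i.e. θ = 90° − 36.4° = 53.6° to the horizontal. Measuring y along the incline from the free-surface line, vertical depth h = y·sinθ with sinθ = 0.804894.
The centroid is at the centre, 1.455 m below the top of the plate, so y_c = 4.5 + 1.455 = 5.955 m and h_c = 5.955 × 0.804894 = 4.79314 m.
A = π(1.455)² = 6.65083 m².
Resultant F = γ·h_c·A = 7.74009 × 4.79314 × 6.65083 = 246.741 kN.
I_c = πr⁴/4 = π × 1.455⁴/4 = 3.51999 m⁴.
Centre of pressure: y_p = y_c + I_c/(y_c·A) = 5.955 + 3.51999/(5.955 × 6.65083) = 5.955 + 0.0888759 = 6.04388 m along the plane.
Vertically, h_p = y_p·sinθ = 6.04388 × 0.804894 = 4.86468 m.

h_p = 4.86 m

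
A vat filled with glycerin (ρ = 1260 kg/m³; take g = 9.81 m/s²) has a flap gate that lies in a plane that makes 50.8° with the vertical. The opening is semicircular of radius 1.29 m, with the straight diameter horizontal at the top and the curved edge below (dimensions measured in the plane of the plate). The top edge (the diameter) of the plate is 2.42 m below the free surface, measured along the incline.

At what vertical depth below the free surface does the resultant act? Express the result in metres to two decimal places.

h_p = 1.90 m

γ = ρg = 1260 × 9.81 / 1000 = 12.3606 kN/m³.
The plate makes 50.8° with the vertical, i.e. θ = 90° − 50.8° = 39.2° to the horizontal. Measuring y along the incline from the free-surface line, vertical depth h = y·sinθ with sinθ = 0.632029.
The centroid of a semicircle lies 4r/(3π) = 0.547493 m from the diameter, here below the top edge, so y_c = 2.42 + 0.547493 = 2.96749 m and h_c = 2.96749 × 0.632029 = 1.87554 m.
A = πr²/2 = π × 1.29²/2 = 2.61396 m².
Resultant F = γ·h_c·A = 12.3606 × 1.87554 × 2.61396 = 60.5989 kN.
I_c = (π/8 − 8/(9π))·r⁴ = 0.109757 × 1.29⁴ = 0.303942 m⁴.
Centre of pressure: y_p = y_c + I_c/(y_c·A) = 2.96749 + 0.303942/(2.96749 × 2.61396) = 2.96749 + 0.0391834 = 3.00667 m along the plane.
Vertically, h_p = y_p·sinθ = 3.00667 × 0.632029 = 1.9003 m.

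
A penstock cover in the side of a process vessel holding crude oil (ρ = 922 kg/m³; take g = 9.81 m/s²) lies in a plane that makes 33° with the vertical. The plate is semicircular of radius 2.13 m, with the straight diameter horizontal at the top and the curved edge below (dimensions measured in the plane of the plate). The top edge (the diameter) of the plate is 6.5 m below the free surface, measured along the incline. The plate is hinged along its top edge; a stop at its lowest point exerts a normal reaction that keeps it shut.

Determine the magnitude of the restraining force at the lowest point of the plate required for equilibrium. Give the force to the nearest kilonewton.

P ≈ 178 kN

γ = ρg = 922 × 9.81 / 1000 = 9.04482 kN/m³.
The plate makes 33° with the vertical, i.e. θ = 90° − 33° = 57° to the horizontal. Measuring y along the incline from the free-surface line, vertical depth h = y·sinθ with sinθ = 0.838671.
The centroid of a semicircle lies 4r/(3π) = 0.904 m from the diameter, here below the top edge, so y_c = 6.5 + 0.904 = 7.404 m and h_c = 7.404 × 0.838671 = 6.20952 m.
A = πr²/2 = π × 2.13²/2 = 7.12655 m².
Resultant F = γ·h_c·A = 9.04482 × 6.20952 × 7.12655 = 400.255 kN.
I_c = (π/8 − 8/(9π))·r⁴ = 0.109757 × 2.13⁴ = 2.25918 m⁴.
Centre of pressure: y_p = y_c + I_c/(y_c·A) = 7.404 + 2.25918/(7.404 × 7.12655) = 7.404 + 0.0428159 = 7.44682 m along the plane.
The resultant acts 0.904 + 0.0428159 = 0.946816 m (along the plate) below the hinge at the top edge, so the moment about the hinge is M = F × 0.946816 = 400.255 × 0.946816 = 378.968 kN·m.
A normal force at the bottom, 2.13 m from the hinge, must supply this moment: P = 378.968/2.13 = 177.919 kN.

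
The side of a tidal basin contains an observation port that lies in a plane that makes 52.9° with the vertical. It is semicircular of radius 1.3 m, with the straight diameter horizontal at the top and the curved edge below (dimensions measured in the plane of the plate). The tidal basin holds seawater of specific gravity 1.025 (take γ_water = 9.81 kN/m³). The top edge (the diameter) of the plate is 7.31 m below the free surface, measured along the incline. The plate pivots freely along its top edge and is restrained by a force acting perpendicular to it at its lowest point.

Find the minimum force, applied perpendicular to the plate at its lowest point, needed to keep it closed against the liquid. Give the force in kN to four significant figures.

P ≈ 55.19 kN

γ = 1.025 × 9.81 = 10.05525 kN/m³.
The plate makes 52.9° with the vertical, i.e. θ = 90° − 52.9° = 37.1° to the horizontal. Measuring y along the incline from the free-surface line, vertical depth h = y·sinθ with sinθ = 0.603208.
The centroid of a semicircle lies 4r/(3π) = 0.551737 m from the diameter, here below the top edge, so y_c = 7.31 + 0.551737 = 7.86174 m and h_c = 7.86174 × 0.603208 = 4.74226 m.
A = πr²/2 = π × 1.3²/2 = 2.65465 m².
Resultant F = γ·h_c·A = 10.05525 × 4.74226 × 2.65465 = 126.586 kN.
I_c = (π/8 − 8/(9π))·r⁴ = 0.109757 × 1.3⁴ = 0.313477 m⁴.
Centre of pressure: y_p = y_c + I_c/(y_c·A) = 7.86174 + 0.313477/(7.86174 × 2.65465) = 7.86174 + 0.0150203 = 7.87676 m along the plane.
The resultant acts 0.551737 + 0.0150203 = 0.566757 m (along the plate) below the hinge at the top edge, so the moment about the hinge is M = F × 0.566757 = 126.586 × 0.566757 = 71.7435 kN·m.
A normal force at the bottom, 1.3 m from the hinge, must supply this moment: P = 71.7435/1.3 = 55.1873 kN.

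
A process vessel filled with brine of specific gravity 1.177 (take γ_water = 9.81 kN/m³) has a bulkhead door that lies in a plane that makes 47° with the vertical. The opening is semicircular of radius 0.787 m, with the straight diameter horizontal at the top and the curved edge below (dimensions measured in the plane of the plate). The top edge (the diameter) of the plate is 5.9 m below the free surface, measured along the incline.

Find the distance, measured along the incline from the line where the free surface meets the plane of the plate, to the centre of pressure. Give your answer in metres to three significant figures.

y_p = 6.24 m

γ = 1.177 × 9.81 = 11.54637 kN/m³.
The plate makes 47° with the vertical, i.e. θ = 90° − 47° = 43° to the horizontal. Measuring y along the incline from the free-surface line, vertical depth h = y·sinθ with sinθ = 0.681998.
The centroid of a semicircle lies 4r/(3π) = 0.334013 m from the diameter, here below the top edge, so y_c = 5.9 + 0.334013 = 6.23401 m and h_c = 6.23401 × 0.681998 = 4.25158 m.
A = πr²/2 = π × 0.787²/2 = 0.972903 m².
Resultant F = γ·h_c·A = 11.54637 × 4.25158 × 0.972903 = 47.7601 kN.
I_c = (π/8 − 8/(9π))·r⁴ = 0.109757 × 0.787⁴ = 0.0421048 m⁴.
Centre of pressure: y_p = y_c + I_c/(y_c·A) = 6.23401 + 0.0421048/(6.23401 × 0.972903) = 6.23401 + 0.00694216 = 6.24095 m along the plane.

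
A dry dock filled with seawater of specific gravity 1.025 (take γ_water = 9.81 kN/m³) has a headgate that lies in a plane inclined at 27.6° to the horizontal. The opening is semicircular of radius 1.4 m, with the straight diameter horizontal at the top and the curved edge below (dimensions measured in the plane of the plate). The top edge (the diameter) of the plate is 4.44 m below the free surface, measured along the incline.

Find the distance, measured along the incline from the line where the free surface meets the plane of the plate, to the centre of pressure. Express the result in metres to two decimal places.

y_p = 5.06 m

γ = 1.025 × 9.81 = 10.05525 kN/m³.
Let θ = 27.6° be the plate's angle to the horizontal; measure y along the incline from where the plane meets the free surface. Vertical depth h = y·sinθ with sinθ = 0.463296.
The centroid of a semicircle lies 4r/(3π) = 0.594178 m from the diameter, here below the top edge, so y_c = 4.44 + 0.594178 = 5.03418 m and h_c = 5.03418 × 0.463296 = 2.33232 m.
A = πr²/2 = π × 1.4²/2 = 3.07876 m².
Resultant F = γ·h_c·A = 10.05525 × 2.33232 × 3.07876 = 72.2033 kN.
I_c = (π/8 − 8/(9π))·r⁴ = 0.109757 × 1.4⁴ = 0.421642 m⁴.
Centre of pressure: y_p = y_c + I_c/(y_c·A) = 5.03418 + 0.421642/(5.03418 × 3.07876) = 5.03418 + 0.0272044 = 5.06138 m along the plane.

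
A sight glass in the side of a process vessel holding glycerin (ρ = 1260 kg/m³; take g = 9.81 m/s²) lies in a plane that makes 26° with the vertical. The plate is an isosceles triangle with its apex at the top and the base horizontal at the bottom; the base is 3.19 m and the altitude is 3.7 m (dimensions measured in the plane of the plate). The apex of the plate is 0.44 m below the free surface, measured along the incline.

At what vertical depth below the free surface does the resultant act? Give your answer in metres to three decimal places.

γ = ρg = 1260 × 9.81 / 1000 = 12.3606 kN/m³.
The plate makes 26° with the vertical, i.e. θ = 90° − 26° = 64° to the horizontal. Measuring y along the incline from the free-surface line, vertical depth h = y·sinθ with sinθ = 0.898794.
With the apex up, the centroid sits 2h/3 = 2 × 3.7/3 = 2.46667 m below the apex, so y_c = 0.44 + 2.46667 = 2.90667 m and h_c = 2.90667 × 0.898794 = 2.6125 m.
A = ½ × 3.19 × 3.7 = 5.9015 m².
Resultant F = γ·h_c·A = 12.3606 × 2.6125 × 5.9015 = 190.572 kN.
I_c = b·h³/36 = 3.19 × 3.7³/36 = 4.48842 m⁴.
Centre of pressure: y_p = y_c + I_c/(y_c·A) = 2.90667 + 4.48842/(2.90667 × 5.9015) = 2.90667 + 0.261659 = 3.16833 m along the plane.
Vertically, h_p = y_p·sinθ = 3.16833 × 0.898794 = 2.84768 m.

h_p = 2.848 m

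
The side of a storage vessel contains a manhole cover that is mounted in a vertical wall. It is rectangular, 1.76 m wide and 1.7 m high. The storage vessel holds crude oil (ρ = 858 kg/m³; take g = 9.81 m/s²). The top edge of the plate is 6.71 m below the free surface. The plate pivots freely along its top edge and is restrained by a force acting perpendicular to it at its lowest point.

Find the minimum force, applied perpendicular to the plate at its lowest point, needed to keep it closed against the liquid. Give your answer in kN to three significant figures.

γ = ρg = 858 × 9.81 / 1000 = 8.41698 kN/m³.
The centroid lies 1.7/2 = 0.85 m below the top edge, so the centroid depth is h_c = 6.71 + 0.85 = 7.56 m.
A = 1.76 × 1.7 = 2.992 m².
Resultant F = γ·h_c·A = 8.41698 × 7.56 × 2.992 = 190.388 kN.
I_c = b·h³/12 = 1.76 × 1.7³/12 = 0.720573 m⁴.
Centre of pressure: y_p = y_c + I_c/(y_c·A) = 7.56 + 0.720573/(7.56 × 2.992) = 7.56 + 0.0318562 = 7.59186 m along the plane.
The resultant acts 0.85 + 0.0318562 = 0.881856 m (along the plate) below the hinge at the top edge, so the moment about the hinge is M = F × 0.881856 = 190.388 × 0.881856 = 167.895 kN·m.
A normal force at the bottom, 1.7 m from the hinge, must supply this moment: P = 167.895/1.7 = 98.7618 kN.

P ≈ 98.8 kN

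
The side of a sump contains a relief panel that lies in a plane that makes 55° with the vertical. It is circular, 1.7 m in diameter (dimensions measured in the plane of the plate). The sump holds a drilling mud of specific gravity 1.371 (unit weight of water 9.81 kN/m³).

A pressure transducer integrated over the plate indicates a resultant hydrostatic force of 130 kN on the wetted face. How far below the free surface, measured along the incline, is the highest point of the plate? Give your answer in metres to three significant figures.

γ = 1.371 × 9.81 = 13.44951 kN/m³.
A = π(0.85)² = 2.2698 m².
From F = γ·h_c·A, the centroid depth is h_c = 130/(13.44951 × 2.2698) = 4.25843 m.
The plate makes 55° with the vertical, i.e. θ = 90° − 55° = 35° to the horizontal. Measuring y along the incline from the free-surface line, vertical depth h = y·sinθ with sinθ = 0.573576.
Along the incline, y_c = h_c/sinθ = 4.25843/0.573576 = 7.42435 m.
The centroid is at the centre, 0.85 m below the top of the plate, so the highest point sits at y_top = 7.42435 − 0.85 = 6.57435 m along the incline.

y_top ≈ 6.57 m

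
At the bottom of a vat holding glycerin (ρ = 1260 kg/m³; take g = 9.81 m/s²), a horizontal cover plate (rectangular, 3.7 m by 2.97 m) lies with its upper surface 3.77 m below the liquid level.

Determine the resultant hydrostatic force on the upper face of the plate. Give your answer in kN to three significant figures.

F ≈ 512 kN

γ = ρg = 1260 × 9.81 / 1000 = 12.3606 kN/m³.
The plate is horizontal, so pressure is uniform at p = γ·h = 12.3606 × 3.77 = 46.5995 kN/m².
A = 3.7 × 2.97 = 10.989 m².
F = p·A = 46.5995 × 10.989 = 512.082 kN.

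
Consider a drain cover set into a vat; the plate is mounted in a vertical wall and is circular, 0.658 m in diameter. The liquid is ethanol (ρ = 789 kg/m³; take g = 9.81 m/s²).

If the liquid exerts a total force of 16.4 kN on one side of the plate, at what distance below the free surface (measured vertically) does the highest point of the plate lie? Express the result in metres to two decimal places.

d_top ≈ 5.90 m

γ = ρg = 789 × 9.81 / 1000 = 7.74009 kN/m³.
A = π(0.329)² = 0.340049 m².
From F = γ·h_c·A, the centroid depth is h_c = 16.4/(7.74009 × 0.340049) = 6.23098 m.
The centroid is at the centre, 0.329 m below the top of the plate, so the highest point sits at h_top = 6.23098 − 0.329 = 5.90198 m below the surface.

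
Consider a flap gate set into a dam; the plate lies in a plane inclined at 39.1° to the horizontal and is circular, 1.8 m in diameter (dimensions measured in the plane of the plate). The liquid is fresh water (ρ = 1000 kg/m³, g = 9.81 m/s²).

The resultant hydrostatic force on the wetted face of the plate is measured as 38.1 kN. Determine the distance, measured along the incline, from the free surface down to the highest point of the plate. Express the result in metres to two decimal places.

y_top ≈ 1.52 m

γ = ρg = 1000 × 9.81 = 9810 N/m³ = 9.81 kN/m³.
A = π(0.9)² = 2.54469 m².
From F = γ·h_c·A, the centroid depth is h_c = 38.1/(9.81 × 2.54469) = 1.52623 m.
Let θ = 39.1° be the plate's angle to the horizontal; measure y along the incline from where the plane meets the free surface. Vertical depth h = y·sinθ with sinθ = 0.630676.
Along the incline, y_c = h_c/sinθ = 1.52623/0.630676 = 2.41999 m.
The centroid is at the centre, 0.9 m below the top of the plate, so the highest point sits at y_top = 2.41999 − 0.9 = 1.51999 m along the incline.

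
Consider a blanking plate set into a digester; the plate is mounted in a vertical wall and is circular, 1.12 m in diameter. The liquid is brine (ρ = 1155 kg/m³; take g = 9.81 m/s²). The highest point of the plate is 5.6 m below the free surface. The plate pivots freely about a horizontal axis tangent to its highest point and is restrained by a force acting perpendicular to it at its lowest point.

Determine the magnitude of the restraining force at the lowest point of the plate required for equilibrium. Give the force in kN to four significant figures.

P ≈ 35.16 kN

γ = ρg = 1155 × 9.81 / 1000 = 11.33055 kN/m³.
The centroid is at the centre, 0.56 m below the top of the plate, so the centroid depth is h_c = 5.6 + 0.56 = 6.16 m.
A = π(0.56)² = 0.985203 m².
Resultant F = γ·h_c·A = 11.33055 × 6.16 × 0.985203 = 68.7634 kN.
I_c = πr⁴/4 = π × 0.56⁴/4 = 0.07724 m⁴.
Centre of pressure: y_p = y_c + I_c/(y_c·A) = 6.16 + 0.07724/(6.16 × 0.985203) = 6.16 + 0.0127273 = 6.17273 m along the plane.
The resultant acts 0.56 + 0.0127273 = 0.572727 m (along the plate) below the hinge at the top edge, so the moment about the hinge is M = F × 0.572727 = 68.7634 × 0.572727 = 39.3827 kN·m.
A normal force at the bottom, 1.12 m from the hinge, must supply this moment: P = 39.3827/1.12 = 35.1631 kN.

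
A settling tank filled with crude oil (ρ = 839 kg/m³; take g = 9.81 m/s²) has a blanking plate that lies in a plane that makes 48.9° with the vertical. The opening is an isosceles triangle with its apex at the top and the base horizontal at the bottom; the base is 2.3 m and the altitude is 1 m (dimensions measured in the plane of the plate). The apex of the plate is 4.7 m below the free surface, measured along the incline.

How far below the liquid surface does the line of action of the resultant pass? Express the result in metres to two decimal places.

h_p = 3.53 m

γ = ρg = 839 × 9.81 / 1000 = 8.23059 kN/m³.
The plate makes 48.9° with the vertical, i.e. θ = 90° − 48.9° = 41.1° to the horizontal. Measuring y along the incline from the free-surface line, vertical depth h = y·sinθ with sinθ = 0.657375.
With the apex up, the centroid sits 2h/3 = 2 × 1/3 = 0.666667 m below the apex, so y_c = 4.7 + 0.666667 = 5.36667 m and h_c = 5.36667 × 0.657375 = 3.52791 m.
A = ½ × 2.3 × 1 = 1.15 m².
Resultant F = γ·h_c·A = 8.23059 × 3.52791 × 1.15 = 33.3923 kN.
I_c = b·h³/36 = 2.3 × 1³/36 = 0.0638889 m⁴.
Centre of pressure: y_p = y_c + I_c/(y_c·A) = 5.36667 + 0.0638889/(5.36667 × 1.15) = 5.36667 + 0.010352 = 5.37702 m along the plane.
Vertically, h_p = y_p·sinθ = 5.37702 × 0.657375 = 3.53472 m.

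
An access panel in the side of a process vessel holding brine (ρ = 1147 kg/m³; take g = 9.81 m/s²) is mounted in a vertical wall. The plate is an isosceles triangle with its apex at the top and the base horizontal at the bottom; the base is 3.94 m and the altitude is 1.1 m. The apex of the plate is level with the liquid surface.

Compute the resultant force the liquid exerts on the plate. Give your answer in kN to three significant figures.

F ≈ 17.9 kN

γ = ρg = 1147 × 9.81 / 1000 = 11.25207 kN/m³.
With the apex up, the centroid sits 2h/3 = 2 × 1.1/3 = 0.733333 m below the apex, so the centroid depth is h_c = 0.733333 m.
A = ½ × 3.94 × 1.1 = 2.167 m².
Resultant F = γ·h_c·A = 11.25207 × 0.733333 × 2.167 = 17.881 kN.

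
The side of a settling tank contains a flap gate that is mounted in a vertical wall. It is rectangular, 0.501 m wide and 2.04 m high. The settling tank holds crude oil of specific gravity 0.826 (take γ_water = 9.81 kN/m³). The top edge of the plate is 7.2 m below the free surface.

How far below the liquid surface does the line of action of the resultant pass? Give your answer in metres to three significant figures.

γ = 0.826 × 9.81 = 8.10306 kN/m³.
The centroid lies 2.04/2 = 1.02 m below the top edge, so the centroid depth is h_c = 7.2 + 1.02 = 8.22 m.
A = 0.501 × 2.04 = 1.02204 m².
Resultant F = γ·h_c·A = 8.10306 × 8.22 × 1.02204 = 68.0752 kN.
I_c = b·h³/12 = 0.501 × 2.04³/12 = 0.354443 m⁴.
Centre of pressure: y_p = y_c + I_c/(y_c·A) = 8.22 + 0.354443/(8.22 × 1.02204) = 8.22 + 0.0421897 = 8.26219 m along the plane.

h_p = 8.26 m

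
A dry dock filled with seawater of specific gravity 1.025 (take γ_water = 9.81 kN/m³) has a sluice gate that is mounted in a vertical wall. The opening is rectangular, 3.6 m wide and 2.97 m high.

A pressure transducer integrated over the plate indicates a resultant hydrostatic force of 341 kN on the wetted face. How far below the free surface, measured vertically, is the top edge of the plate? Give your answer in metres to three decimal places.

d_top ≈ 1.687 m

γ = 1.025 × 9.81 = 10.05525 kN/m³.
A = 3.6 × 2.97 = 10.692 m².
From F = γ·h_c·A, the centroid depth is h_c = 341/(10.05525 × 10.692) = 3.17178 m.
The centroid lies 2.97/2 = 1.485 m below the top edge, so the top edge sits at h_top = 3.17178 − 1.485 = 1.68678 m below the surface.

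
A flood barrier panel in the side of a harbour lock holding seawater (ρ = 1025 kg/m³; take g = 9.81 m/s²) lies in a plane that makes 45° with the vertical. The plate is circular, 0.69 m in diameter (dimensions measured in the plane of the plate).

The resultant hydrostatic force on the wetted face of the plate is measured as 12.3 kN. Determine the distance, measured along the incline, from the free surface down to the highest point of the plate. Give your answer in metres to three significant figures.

γ = ρg = 1025 × 9.81 / 1000 = 10.05525 kN/m³.
A = π(0.345)² = 0.373928 m².
From F = γ·h_c·A, the centroid depth is h_c = 12.3/(10.05525 × 0.373928) = 3.27133 m.
The plate makes 45° with the vertical, i.e. θ = 90° − 45° = 45° to the horizontal. Measuring y along the incline from the free-surface line, vertical depth h = y·sinθ with sinθ = 0.707107.
Along the incline, y_c = h_c/sinθ = 3.27133/0.707107 = 4.62636 m.
The centroid is at the centre, 0.345 m below the top of the plate, so the highest point sits at y_top = 4.62636 − 0.345 = 4.28136 m along the incline.

y_top ≈ 4.28 m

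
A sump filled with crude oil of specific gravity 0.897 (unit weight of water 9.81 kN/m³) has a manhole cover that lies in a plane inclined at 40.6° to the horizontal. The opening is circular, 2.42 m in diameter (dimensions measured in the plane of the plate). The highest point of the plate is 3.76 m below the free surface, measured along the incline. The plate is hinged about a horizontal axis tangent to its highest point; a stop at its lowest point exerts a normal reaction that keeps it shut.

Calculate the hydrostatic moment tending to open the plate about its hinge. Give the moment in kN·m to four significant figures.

γ = 0.897 × 9.81 = 8.79957 kN/m³.
Let θ = 40.6° be the plate's angle to the horizontal; measure y along the incline from where the plane meets the free surface. Vertical depth h = y·sinθ with sinθ = 0.650774.
The centroid is at the centre, 1.21 m below the top of the plate, so y_c = 3.76 + 1.21 = 4.97 m and h_c = 4.97 × 0.650774 = 3.23435 m.
A = π(1.21)² = 4.59961 m².
Resultant F = γ·h_c·A = 8.79957 × 3.23435 × 4.59961 = 130.909 kN.
I_c = πr⁴/4 = π × 1.21⁴/4 = 1.68357 m⁴.
Centre of pressure: y_p = y_c + I_c/(y_c·A) = 4.97 + 1.68357/(4.97 × 4.59961) = 4.97 + 0.0736468 = 5.04365 m along the plane.
The resultant acts 1.21 + 0.0736468 = 1.28365 m (along the plate) below the hinge at the top edge, so the moment about the hinge is M = F × 1.28365 = 130.909 × 1.28365 = 168.041 kN·m.

M ≈ 168.0 kN·m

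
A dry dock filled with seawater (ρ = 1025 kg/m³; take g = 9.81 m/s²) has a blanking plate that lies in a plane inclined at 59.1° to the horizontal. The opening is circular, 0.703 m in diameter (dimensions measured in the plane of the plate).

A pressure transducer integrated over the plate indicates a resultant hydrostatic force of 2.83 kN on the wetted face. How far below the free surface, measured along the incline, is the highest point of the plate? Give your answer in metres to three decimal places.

γ = ρg = 1025 × 9.81 / 1000 = 10.05525 kN/m³.
A = π(0.3515)² = 0.388151 m².
From F = γ·h_c·A, the centroid depth is h_c = 2.83/(10.05525 × 0.388151) = 0.725092 m.
Let θ = 59.1° be the plate's angle to the horizontal; measure y along the incline from where the plane meets the free surface. Vertical depth h = y·sinθ with sinθ = 0.858065.
Along the incline, y_c = h_c/sinθ = 0.725092/0.858065 = 0.845032 m.
The centroid is at the centre, 0.3515 m below the top of the plate, so the highest point sits at y_top = 0.845032 − 0.3515 = 0.493532 m along the incline.

y_top ≈ 0.494 m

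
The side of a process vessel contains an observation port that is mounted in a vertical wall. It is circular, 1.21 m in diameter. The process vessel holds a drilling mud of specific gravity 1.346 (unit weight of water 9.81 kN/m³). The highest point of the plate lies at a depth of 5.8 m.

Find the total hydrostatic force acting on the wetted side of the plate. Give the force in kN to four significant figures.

F ≈ 97.25 kN

γ = 1.346 × 9.81 = 13.20426 kN/m³.
The centroid is at the centre, 0.605 m below the top of the plate, so the centroid depth is h_c = 5.8 + 0.605 = 6.405 m.
A = π(0.605)² = 1.1499 m².
Resultant F = γ·h_c·A = 13.20426 × 6.405 × 1.1499 = 97.2508 kN.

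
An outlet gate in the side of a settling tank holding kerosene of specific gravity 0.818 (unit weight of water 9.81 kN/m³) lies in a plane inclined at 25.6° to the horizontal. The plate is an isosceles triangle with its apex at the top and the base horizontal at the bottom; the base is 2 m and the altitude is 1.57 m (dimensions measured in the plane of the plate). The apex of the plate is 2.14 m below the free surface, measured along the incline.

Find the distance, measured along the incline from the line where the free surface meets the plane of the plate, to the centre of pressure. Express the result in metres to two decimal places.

y_p = 3.23 m

γ = 0.818 × 9.81 = 8.02458 kN/m³.
Let θ = 25.6° be the plate's angle to the horizontal; measure y along the incline from where the plane meets the free surface. Vertical depth h = y·sinθ with sinθ = 0.432086.
With the apex up, the centroid sits 2h/3 = 2 × 1.57/3 = 1.04667 m below the apex, so y_c = 2.14 + 1.04667 = 3.18667 m and h_c = 3.18667 × 0.432086 = 1.37692 m.
A = ½ × 2 × 1.57 = 1.57 m².
Resultant F = γ·h_c·A = 8.02458 × 1.37692 × 1.57 = 17.3473 kN.
I_c = b·h³/36 = 2 × 1.57³/36 = 0.214994 m⁴.
Centre of pressure: y_p = y_c + I_c/(y_c·A) = 3.18667 + 0.214994/(3.18667 × 1.57) = 3.18667 + 0.0429724 = 3.22964 m along the plane.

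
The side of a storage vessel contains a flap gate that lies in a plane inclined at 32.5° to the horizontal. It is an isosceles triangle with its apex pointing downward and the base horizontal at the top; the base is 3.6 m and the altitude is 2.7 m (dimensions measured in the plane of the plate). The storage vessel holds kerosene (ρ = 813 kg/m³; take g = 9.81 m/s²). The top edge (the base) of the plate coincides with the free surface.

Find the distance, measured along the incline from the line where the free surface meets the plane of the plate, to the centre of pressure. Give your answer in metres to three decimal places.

y_p = 1.350 m

γ = ρg = 813 × 9.81 / 1000 = 7.97553 kN/m³.
Let θ = 32.5° be the plate's angle to the horizontal; measure y along the incline from where the plane meets the free surface. Vertical depth h = y·sinθ with sinθ = 0.537300.
With the apex down, the centroid sits h/3 = 2.7/3 = 0.9 m below the base (the top edge), so y_c = 0.9 m and h_c = 0.9 × 0.537300 = 0.48357 m.
A = ½ × 3.6 × 2.7 = 4.86 m².
Resultant F = γ·h_c·A = 7.97553 × 0.48357 × 4.86 = 18.7437 kN.
I_c = b·h³/36 = 3.6 × 2.7³/36 = 1.9683 m⁴.
Centre of pressure: y_p = y_c + I_c/(y_c·A) = 0.9 + 1.9683/(0.9 × 4.86) = 0.9 + 0.45 = 1.35 m along the plane.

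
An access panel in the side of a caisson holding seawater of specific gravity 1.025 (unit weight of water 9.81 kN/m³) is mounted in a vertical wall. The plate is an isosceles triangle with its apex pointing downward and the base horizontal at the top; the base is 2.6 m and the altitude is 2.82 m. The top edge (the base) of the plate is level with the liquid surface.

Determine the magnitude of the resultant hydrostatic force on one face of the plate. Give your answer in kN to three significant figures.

F ≈ 34.7 kN

γ = 1.025 × 9.81 = 10.05525 kN/m³.
With the apex down, the centroid sits h/3 = 2.82/3 = 0.94 m below the base (the top edge), so the centroid depth is h_c = 0.94 m.
A = ½ × 2.6 × 2.82 = 3.666 m².
Resultant F = γ·h_c·A = 10.05525 × 0.94 × 3.666 = 34.6508 kN.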